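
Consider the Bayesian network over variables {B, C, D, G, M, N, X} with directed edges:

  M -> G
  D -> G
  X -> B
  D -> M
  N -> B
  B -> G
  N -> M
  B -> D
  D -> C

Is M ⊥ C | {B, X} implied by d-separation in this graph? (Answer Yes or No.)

There are 5 undirected paths between M and C; checking each against the conditioning set {B, X}:
Path 1: M ← N → B → D → C
  B is a chain here and B is conditioned on, so the path is blocked at B.
Path 2: M ← N → B → G ← D → C
  B is a chain here and B is conditioned on, so the path is blocked at B.
Path 3: M ← D → C
  D is a fork and D is not conditioned on — no node blocks this path, so it is active.
Path 4: M → G ← B → D → C
  G is a collider here and neither G nor any of its descendants is conditioned on, so the collider stays closed — the path is blocked at G.
Path 5: M → G ← D → C
  G is a collider here and neither G nor any of its descendants is conditioned on, so the collider stays closed — the path is blocked at G.
Because an active path exists, M and C are not d-separated.

No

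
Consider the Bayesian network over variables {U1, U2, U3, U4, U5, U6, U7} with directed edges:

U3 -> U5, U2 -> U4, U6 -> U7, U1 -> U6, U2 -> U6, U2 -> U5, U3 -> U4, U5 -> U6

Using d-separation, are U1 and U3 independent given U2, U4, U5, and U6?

4 paths connect U1 and U3; each must be blocked for d-separation to hold:
Path 1: U1 → U6 ← U2 → U4 ← U3
  U2 is a fork here and U2 is conditioned on, so the path is blocked at U2.
Path 2: U1 → U6 ← U2 → U5 ← U3
  U2 is a fork here and U2 is conditioned on, so the path is blocked at U2.
Path 3: U1 → U6 ← U5 ← U2 → U4 ← U3
  U5 is a chain here and U5 is conditioned on, so the path is blocked at U5.
Path 4: U1 → U6 ← U5 ← U3
  U5 is a chain here and U5 is conditioned on, so the path is blocked at U5.
All paths are blocked; U1 ⊥ U3 | {U2, U4, U5, U6} holds.

Yes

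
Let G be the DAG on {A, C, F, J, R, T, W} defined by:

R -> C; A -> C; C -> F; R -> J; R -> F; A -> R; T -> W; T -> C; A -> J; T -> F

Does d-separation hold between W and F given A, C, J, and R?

Enumerating the 5 paths from W to F and testing each for blocking by {A, C, J, R}:
Path 1: W ← T → F
  T is a fork and T is not conditioned on — no node blocks this path, so it is active.
Path 2: W ← T → C ← A → R → F
  A is a fork here and A is conditioned on, so the path is blocked at A.
Path 3: W ← T → C ← A → J ← R → F
  A is a fork here and A is conditioned on, so the path is blocked at A.
Path 4: W ← T → C → F
  C is a chain here and C is conditioned on, so the path is blocked at C.
Path 5: W ← T → C ← R → F
  R is a fork here and R is conditioned on, so the path is blocked at R.
At least one path is unblocked, so d-separation fails.

No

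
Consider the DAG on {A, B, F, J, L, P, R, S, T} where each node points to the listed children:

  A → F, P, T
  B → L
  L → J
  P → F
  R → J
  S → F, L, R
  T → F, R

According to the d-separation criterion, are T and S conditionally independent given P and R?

5 paths connect T and S; each must be blocked for d-separation to hold:
Path 1: T → R → J ← L ← S
  R is a chain here and R is conditioned on, so the path is blocked at R.
Path 2: T → R ← S
  R is a collider and R is conditioned on, which opens it — no node blocks this path, so it is active.
Path 3: T → F ← S
  F is a collider here and neither F nor any of its descendants is conditioned on, so the collider stays closed — the path is blocked at F.
Path 4: T ← A → P → F ← S
  P is a chain here and P is conditioned on, so the path is blocked at P.
Path 5: T ← A → F ← S
  F is a collider here and neither F nor any of its descendants is conditioned on, so the collider stays closed — the path is blocked at F.
At least one path is unblocked, so d-separation fails.

No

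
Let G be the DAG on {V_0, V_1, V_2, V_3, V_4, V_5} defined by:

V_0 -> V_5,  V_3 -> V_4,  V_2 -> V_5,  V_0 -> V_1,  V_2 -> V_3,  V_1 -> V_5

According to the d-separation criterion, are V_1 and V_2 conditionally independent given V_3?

Yes

2 paths connect V_1 and V_2; each must be blocked for d-separation to hold:
  1. V_1 ← V_0 → V_5 ← V_2 — V_0:fork[open]; V_5:collider[blocks] ⇒ blocked
  2. V_1 → V_5 ← V_2 — V_5:collider[blocks] ⇒ blocked
Since every path is blocked, d-separation holds.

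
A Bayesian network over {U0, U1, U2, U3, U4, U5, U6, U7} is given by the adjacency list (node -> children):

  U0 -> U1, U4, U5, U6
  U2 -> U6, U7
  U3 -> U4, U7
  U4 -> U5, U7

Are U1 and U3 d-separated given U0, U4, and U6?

Yes — U1 and U3 are d-separated given {U0, U4, U6}.

Enumerating the 6 paths from U1 to U3 and testing each for blocking by {U0, U4, U6}:
  1. U1 ← U0 → U5 ← U4 → U7 ← U3 — U0:fork[blocks]; U5:collider[blocks]; U4:fork[blocks]; U7:collider[blocks] ⇒ blocked
  2. U1 ← U0 → U5 ← U4 ← U3 — U0:fork[blocks]; U5:collider[blocks]; U4:chain[blocks] ⇒ blocked
  3. U1 ← U0 → U4 → U7 ← U3 — U0:fork[blocks]; U4:chain[blocks]; U7:collider[blocks] ⇒ blocked
  4. U1 ← U0 → U4 ← U3 — U0:fork[blocks]; U4:collider[open] ⇒ blocked
  5. U1 ← U0 → U6 ← U2 → U7 ← U4 ← U3 — U0:fork[blocks]; U6:collider[open]; U2:fork[open]; U7:collider[blocks]; U4:chain[blocks] ⇒ blocked
  6. U1 ← U0 → U6 ← U2 → U7 ← U3 — U0:fork[blocks]; U6:collider[open]; U2:fork[open]; U7:collider[blocks] ⇒ blocked
Every path is blocked, so U1 and U3 are d-separated given {U0, U4, U6}.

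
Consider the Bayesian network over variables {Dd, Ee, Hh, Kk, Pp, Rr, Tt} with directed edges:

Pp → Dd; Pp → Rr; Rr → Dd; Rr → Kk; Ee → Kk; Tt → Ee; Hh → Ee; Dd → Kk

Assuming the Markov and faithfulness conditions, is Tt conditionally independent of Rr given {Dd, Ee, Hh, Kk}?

Yes

3 paths connect Tt and Rr; each must be blocked for d-separation to hold:
  1. Tt → Ee → Kk ← Dd ← Pp → Rr — Ee:chain[blocks]; Kk:collider[open]; Dd:chain[blocks]; Pp:fork[open] ⇒ blocked
  2. Tt → Ee → Kk ← Dd ← Rr — Ee:chain[blocks]; Kk:collider[open]; Dd:chain[blocks] ⇒ blocked
  3. Tt → Ee → Kk ← Rr — Ee:chain[blocks]; Kk:collider[open] ⇒ blocked
All paths are blocked; Tt ⊥ Rr | {Dd, Ee, Hh, Kk} holds.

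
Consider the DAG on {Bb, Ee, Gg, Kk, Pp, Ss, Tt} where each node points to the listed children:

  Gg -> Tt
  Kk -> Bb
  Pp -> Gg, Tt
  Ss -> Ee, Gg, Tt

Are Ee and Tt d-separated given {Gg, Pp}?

No

Enumerating the 3 paths from Ee to Tt and testing each for blocking by {Gg, Pp}:
Path 1: Ee ← Ss → Gg ← Pp → Tt
  Pp is a fork here and Pp is conditioned on, so the path is blocked at Pp.
Path 2: Ee ← Ss → Gg → Tt
  Gg is a chain here and Gg is conditioned on, so the path is blocked at Gg.
Path 3: Ee ← Ss → Tt
  Ss is a fork and Ss is not conditioned on — no node blocks this path, so it is active.
Since the path Ee ← Ss → Tt is active, Ee and Tt are not d-separated given {Gg, Pp}.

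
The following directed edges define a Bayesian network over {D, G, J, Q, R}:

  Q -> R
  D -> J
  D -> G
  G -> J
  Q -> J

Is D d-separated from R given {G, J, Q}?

There are 2 undirected paths between D and R; checking each against the conditioning set {G, J, Q}:
  1. D → J ← Q → R — J:collider[open]; Q:fork[blocks] ⇒ blocked
  2. D → G → J ← Q → R — G:chain[blocks]; J:collider[open]; Q:fork[blocks] ⇒ blocked
All paths are blocked; D ⊥ R | {G, J, Q} holds.

Yes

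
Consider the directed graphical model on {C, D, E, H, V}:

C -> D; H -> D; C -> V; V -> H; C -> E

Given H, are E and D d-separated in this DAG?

2 paths connect E and D; each must be blocked for d-separation to hold:
  1. E ← C → V → H → D — C:fork[open]; V:chain[open]; H:chain[blocks] ⇒ blocked
  2. E ← C → D — C:fork[open] ⇒ active
Since the path E ← C → D is active, E and D are not d-separated given {H}.

No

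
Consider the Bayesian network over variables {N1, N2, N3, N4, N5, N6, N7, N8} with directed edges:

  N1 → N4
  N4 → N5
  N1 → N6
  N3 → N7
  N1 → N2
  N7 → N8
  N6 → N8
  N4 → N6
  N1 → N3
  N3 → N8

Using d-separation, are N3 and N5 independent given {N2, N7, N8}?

No

6 paths connect N3 and N5; each must be blocked for d-separation to hold:
Path 1: N3 ← N1 → N4 → N5
  N1 is a fork and N1 is not conditioned on; N4 is a chain and N4 is not conditioned on — no node blocks this path, so it is active.
Path 2: N3 ← N1 → N6 ← N4 → N5
  N1 is a fork and N1 is not conditioned on; N6 is a collider and its descendant N8 is conditioned on, which opens it; N4 is a fork and N4 is not conditioned on — no node blocks this path, so it is active.
Path 3: N3 → N8 ← N6 ← N1 → N4 → N5
  N8 is a collider and N8 is conditioned on, which opens it; N6 is a chain and N6 is not conditioned on; N1 is a fork and N1 is not conditioned on; N4 is a chain and N4 is not conditioned on — no node blocks this path, so it is active.
Path 4: N3 → N8 ← N6 ← N4 → N5
  N8 is a collider and N8 is conditioned on, which opens it; N6 is a chain and N6 is not conditioned on; N4 is a fork and N4 is not conditioned on — no node blocks this path, so it is active.
Path 5: N3 → N7 → N8 ← N6 ← N1 → N4 → N5
  N7 is a chain here and N7 is conditioned on, so the path is blocked at N7.
Path 6: N3 → N7 → N8 ← N6 ← N4 → N5
  N7 is a chain here and N7 is conditioned on, so the path is blocked at N7.
Since the path N3 ← N1 → N4 → N5 is active, N3 and N5 are not d-separated given {N2, N7, N8}.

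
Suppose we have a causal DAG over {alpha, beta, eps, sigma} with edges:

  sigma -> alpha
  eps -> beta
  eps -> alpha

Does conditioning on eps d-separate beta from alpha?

Yes — beta and alpha are d-separated given {eps}.

The only undirected path from beta to alpha is:
  1. beta ← eps → alpha — eps:fork[blocks] ⇒ blocked
All paths are blocked; beta ⊥ alpha | {eps} holds.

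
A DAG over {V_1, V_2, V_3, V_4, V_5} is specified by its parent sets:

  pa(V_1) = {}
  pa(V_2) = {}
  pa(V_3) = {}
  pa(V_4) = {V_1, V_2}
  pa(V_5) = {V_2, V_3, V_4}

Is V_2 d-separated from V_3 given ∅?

There are 2 undirected paths between V_2 and V_3; checking each against the conditioning set ∅:
  1. V_2 → V_4 → V_5 ← V_3 — V_4:chain[open]; V_5:collider[blocks] ⇒ blocked
  2. V_2 → V_5 ← V_3 — V_5:collider[blocks] ⇒ blocked
Every path is blocked, so V_2 and V_3 are d-separated given ∅.

Yes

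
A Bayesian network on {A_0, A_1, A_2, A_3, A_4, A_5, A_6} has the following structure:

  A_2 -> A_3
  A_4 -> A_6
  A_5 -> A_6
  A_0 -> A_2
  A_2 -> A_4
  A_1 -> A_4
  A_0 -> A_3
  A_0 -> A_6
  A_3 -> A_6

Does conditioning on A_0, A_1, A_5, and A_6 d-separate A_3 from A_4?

No — A_3 and A_4 are not d-separated given {A_0, A_1, A_5, A_6}.

We examine all 6 paths between A_3 and A_4:
Path 1: A_3 ← A_0 → A_2 → A_4
  A_0 is a fork here and A_0 is conditioned on, so the path is blocked at A_0.
Path 2: A_3 ← A_0 → A_6 ← A_4
  A_0 is a fork here and A_0 is conditioned on, so the path is blocked at A_0.
Path 3: A_3 ← A_2 ← A_0 → A_6 ← A_4
  A_0 is a fork here and A_0 is conditioned on, so the path is blocked at A_0.
Path 4: A_3 ← A_2 → A_4
  A_2 is a fork and A_2 is not conditioned on — no node blocks this path, so it is active.
Path 5: A_3 → A_6 ← A_0 → A_2 → A_4
  A_0 is a fork here and A_0 is conditioned on, so the path is blocked at A_0.
Path 6: A_3 → A_6 ← A_4
  A_6 is a collider and A_6 is conditioned on, which opens it — no node blocks this path, so it is active.
At least one path is unblocked, so d-separation fails.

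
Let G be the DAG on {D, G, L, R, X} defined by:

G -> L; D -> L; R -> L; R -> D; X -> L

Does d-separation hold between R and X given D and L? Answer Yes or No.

No — R and X are not d-separated given {D, L}.

We examine all 2 paths between R and X:
  1. R → L ← X — L:collider[open] ⇒ active
  2. R → D → L ← X — D:chain[blocks]; L:collider[open] ⇒ blocked
Because an active path exists, R and X are not d-separated.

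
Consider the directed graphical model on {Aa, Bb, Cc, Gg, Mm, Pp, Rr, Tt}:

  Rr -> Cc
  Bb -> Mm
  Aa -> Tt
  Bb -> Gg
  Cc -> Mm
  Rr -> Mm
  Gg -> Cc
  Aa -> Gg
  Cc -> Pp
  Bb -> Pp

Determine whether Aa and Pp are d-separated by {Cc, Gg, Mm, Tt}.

No

Enumerating the 6 paths from Aa to Pp and testing each for blocking by {Cc, Gg, Mm, Tt}:
Path 1: Aa → Gg → Cc → Pp
  Gg is a chain here and Gg is conditioned on, so the path is blocked at Gg.
Path 2: Aa → Gg → Cc → Mm ← Bb → Pp
  Gg is a chain here and Gg is conditioned on, so the path is blocked at Gg.
Path 3: Aa → Gg → Cc ← Rr → Mm ← Bb → Pp
  Gg is a chain here and Gg is conditioned on, so the path is blocked at Gg.
Path 4: Aa → Gg ← Bb → Pp
  Gg is a collider and Gg is conditioned on, which opens it; Bb is a fork and Bb is not conditioned on — no node blocks this path, so it is active.
Path 5: Aa → Gg ← Bb → Mm ← Cc → Pp
  Cc is a fork here and Cc is conditioned on, so the path is blocked at Cc.
Path 6: Aa → Gg ← Bb → Mm ← Rr → Cc → Pp
  Cc is a chain here and Cc is conditioned on, so the path is blocked at Cc.
Since the path Aa → Gg ← Bb → Pp is active, Aa and Pp are not d-separated given {Cc, Gg, Mm, Tt}.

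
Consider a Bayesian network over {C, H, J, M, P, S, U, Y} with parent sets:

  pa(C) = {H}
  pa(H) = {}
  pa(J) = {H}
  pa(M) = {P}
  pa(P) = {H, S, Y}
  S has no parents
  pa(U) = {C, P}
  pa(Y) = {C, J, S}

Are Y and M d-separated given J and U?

6 paths connect Y and M; each must be blocked for d-separation to hold:
Path 1: Y → P → M
  P is a chain and P is not conditioned on — no node blocks this path, so it is active.
Path 2: Y ← C → U ← P → M
  C is a fork and C is not conditioned on; U is a collider and U is conditioned on, which opens it; P is a fork and P is not conditioned on — no node blocks this path, so it is active.
Path 3: Y ← C ← H → P → M
  C is a chain and C is not conditioned on; H is a fork and H is not conditioned on; P is a chain and P is not conditioned on — no node blocks this path, so it is active.
Path 4: Y ← S → P → M
  S is a fork and S is not conditioned on; P is a chain and P is not conditioned on — no node blocks this path, so it is active.
Path 5: Y ← J ← H → P → M
  J is a chain here and J is conditioned on, so the path is blocked at J.
Path 6: Y ← J ← H → C → U ← P → M
  J is a chain here and J is conditioned on, so the path is blocked at J.
Because an active path exists, Y and M are not d-separated.

No — Y and M are not d-separated given {J, U}.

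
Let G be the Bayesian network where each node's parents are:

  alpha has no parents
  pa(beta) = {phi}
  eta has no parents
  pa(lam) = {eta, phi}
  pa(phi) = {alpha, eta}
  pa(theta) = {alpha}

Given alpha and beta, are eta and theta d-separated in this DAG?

Yes — eta and theta are d-separated given {alpha, beta}.

We examine all 2 paths between eta and theta:
Path 1: eta → phi ← alpha → theta
  alpha is a fork here and alpha is conditioned on, so the path is blocked at alpha.
Path 2: eta → lam ← phi ← alpha → theta
  lam is a collider here and neither lam nor any of its descendants is conditioned on, so the collider stays closed — the path is blocked at lam.
Every path is blocked, so eta and theta are d-separated given {alpha, beta}.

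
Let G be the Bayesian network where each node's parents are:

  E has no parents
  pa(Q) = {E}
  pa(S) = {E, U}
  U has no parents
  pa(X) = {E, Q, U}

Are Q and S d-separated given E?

4 paths connect Q and S; each must be blocked for d-separation to hold:
Path 1: Q → X ← U → S
  X is a collider here and neither X nor any of its descendants is conditioned on, so the collider stays closed — the path is blocked at X.
Path 2: Q → X ← E → S
  X is a collider here and neither X nor any of its descendants is conditioned on, so the collider stays closed — the path is blocked at X.
Path 3: Q ← E → X ← U → S
  E is a fork here and E is conditioned on, so the path is blocked at E.
Path 4: Q ← E → S
  E is a fork here and E is conditioned on, so the path is blocked at E.
Every path is blocked, so Q and S are d-separated given {E}.

Yes — Q and S are d-separated given {E}.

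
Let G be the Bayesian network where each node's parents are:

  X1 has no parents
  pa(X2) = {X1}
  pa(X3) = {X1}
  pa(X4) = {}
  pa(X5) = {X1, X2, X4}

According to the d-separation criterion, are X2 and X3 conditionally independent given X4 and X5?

No

Enumerating the 2 paths from X2 to X3 and testing each for blocking by {X4, X5}:
  1. X2 ← X1 → X3 — X1:fork[open] ⇒ active
  2. X2 → X5 ← X1 → X3 — X5:collider[open]; X1:fork[open] ⇒ active
Since the path X2 ← X1 → X3 is active, X2 and X3 are not d-separated given {X4, X5}.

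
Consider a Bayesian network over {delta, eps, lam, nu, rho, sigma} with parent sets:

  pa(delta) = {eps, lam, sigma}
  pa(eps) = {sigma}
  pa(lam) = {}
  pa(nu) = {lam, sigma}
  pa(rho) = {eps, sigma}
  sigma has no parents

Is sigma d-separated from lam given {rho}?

Enumerating the 4 paths from sigma to lam and testing each for blocking by {rho}:
Path 1: sigma → nu ← lam
  nu is a collider here and neither nu nor any of its descendants is conditioned on, so the collider stays closed — the path is blocked at nu.
Path 2: sigma → delta ← lam
  delta is a collider here and neither delta nor any of its descendants is conditioned on, so the collider stays closed — the path is blocked at delta.
Path 3: sigma → rho ← eps → delta ← lam
  delta is a collider here and neither delta nor any of its descendants is conditioned on, so the collider stays closed — the path is blocked at delta.
Path 4: sigma → eps → delta ← lam
  delta is a collider here and neither delta nor any of its descendants is conditioned on, so the collider stays closed — the path is blocked at delta.
Every path is blocked, so sigma and lam are d-separated given {rho}.

Yes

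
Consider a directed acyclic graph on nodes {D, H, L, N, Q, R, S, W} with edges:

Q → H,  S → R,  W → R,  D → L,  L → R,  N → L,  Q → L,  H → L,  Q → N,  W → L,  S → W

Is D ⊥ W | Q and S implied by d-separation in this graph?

There are 3 undirected paths between D and W; checking each against the conditioning set {Q, S}:
  1. D → L ← W — L:collider[blocks] ⇒ blocked
  2. D → L → R ← W — L:chain[open]; R:collider[blocks] ⇒ blocked
  3. D → L → R ← S → W — L:chain[open]; R:collider[blocks]; S:fork[blocks] ⇒ blocked
All paths are blocked; D ⊥ W | {Q, S} holds.

Yes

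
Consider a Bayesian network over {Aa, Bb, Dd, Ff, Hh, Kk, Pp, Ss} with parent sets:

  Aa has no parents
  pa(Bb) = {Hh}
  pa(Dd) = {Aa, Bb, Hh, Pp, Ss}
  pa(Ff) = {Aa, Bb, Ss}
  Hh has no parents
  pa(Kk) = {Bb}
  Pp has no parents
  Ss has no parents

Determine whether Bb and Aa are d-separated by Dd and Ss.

No

There are 6 undirected paths between Bb and Aa; checking each against the conditioning set {Dd, Ss}:
Path 1: Bb → Dd ← Ss → Ff ← Aa
  Ss is a fork here and Ss is conditioned on, so the path is blocked at Ss.
Path 2: Bb → Dd ← Aa
  Dd is a collider and Dd is conditioned on, which opens it — no node blocks this path, so it is active.
Path 3: Bb → Ff ← Ss → Dd ← Aa
  Ff is a collider here and neither Ff nor any of its descendants is conditioned on, so the collider stays closed — the path is blocked at Ff.
Path 4: Bb → Ff ← Aa
  Ff is a collider here and neither Ff nor any of its descendants is conditioned on, so the collider stays closed — the path is blocked at Ff.
Path 5: Bb ← Hh → Dd ← Ss → Ff ← Aa
  Ss is a fork here and Ss is conditioned on, so the path is blocked at Ss.
Path 6: Bb ← Hh → Dd ← Aa
  Hh is a fork and Hh is not conditioned on; Dd is a collider and Dd is conditioned on, which opens it — no node blocks this path, so it is active.
Because an active path exists, Bb and Aa are not d-separated.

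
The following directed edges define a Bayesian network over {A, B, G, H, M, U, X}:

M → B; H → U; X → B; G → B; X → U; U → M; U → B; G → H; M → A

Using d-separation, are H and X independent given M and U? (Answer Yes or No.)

There are 6 undirected paths between H and X; checking each against the conditioning set {M, U}:
Path 1: H → U ← X
  U is a collider and U is conditioned on, which opens it — no node blocks this path, so it is active.
Path 2: H → U → M → B ← X
  U is a chain here and U is conditioned on, so the path is blocked at U.
Path 3: H → U → B ← X
  U is a chain here and U is conditioned on, so the path is blocked at U.
Path 4: H ← G → B ← U ← X
  B is a collider here and neither B nor any of its descendants is conditioned on, so the collider stays closed — the path is blocked at B.
Path 5: H ← G → B ← X
  B is a collider here and neither B nor any of its descendants is conditioned on, so the collider stays closed — the path is blocked at B.
Path 6: H ← G → B ← M ← U ← X
  B is a collider here and neither B nor any of its descendants is conditioned on, so the collider stays closed — the path is blocked at B.
Because an active path exists, H and X are not d-separated.

No — H and X are not d-separated given {M, U}.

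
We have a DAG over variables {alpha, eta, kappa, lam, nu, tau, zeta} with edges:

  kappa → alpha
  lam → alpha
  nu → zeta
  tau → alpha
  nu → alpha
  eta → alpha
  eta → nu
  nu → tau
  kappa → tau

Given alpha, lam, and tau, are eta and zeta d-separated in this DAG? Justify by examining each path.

No — eta and zeta are not d-separated given {alpha, lam, tau}.

4 paths connect eta and zeta; each must be blocked for d-separation to hold:
  1. eta → alpha ← tau ← nu → zeta — alpha:collider[open]; tau:chain[blocks]; nu:fork[open] ⇒ blocked
  2. eta → alpha ← kappa → tau ← nu → zeta — alpha:collider[open]; kappa:fork[open]; tau:collider[open]; nu:fork[open] ⇒ active
  3. eta → alpha ← nu → zeta — alpha:collider[open]; nu:fork[open] ⇒ active
  4. eta → nu → zeta — nu:chain[open] ⇒ active
Since the path eta → alpha ← kappa → tau ← nu → zeta is active, eta and zeta are not d-separated given {alpha, lam, tau}.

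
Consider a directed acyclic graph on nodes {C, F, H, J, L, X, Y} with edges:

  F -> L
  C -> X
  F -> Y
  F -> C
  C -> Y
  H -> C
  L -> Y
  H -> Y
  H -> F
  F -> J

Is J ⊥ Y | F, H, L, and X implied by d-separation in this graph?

There are 6 undirected paths between J and Y; checking each against the conditioning set {F, H, L, X}:
  1. J ← F → C ← H → Y — F:fork[blocks]; C:collider[open]; H:fork[blocks] ⇒ blocked
  2. J ← F → C → Y — F:fork[blocks]; C:chain[open] ⇒ blocked
  3. J ← F ← H → C → Y — F:chain[blocks]; H:fork[blocks]; C:chain[open] ⇒ blocked
  4. J ← F ← H → Y — F:chain[blocks]; H:fork[blocks] ⇒ blocked
  5. J ← F → Y — F:fork[blocks] ⇒ blocked
  6. J ← F → L → Y — F:fork[blocks]; L:chain[blocks] ⇒ blocked
All paths are blocked; J ⊥ Y | {F, H, L, X} holds.

Yes — J and Y are d-separated given {F, H, L, X}.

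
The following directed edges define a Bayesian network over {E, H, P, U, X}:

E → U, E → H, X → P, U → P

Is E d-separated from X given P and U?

The only undirected path from E to X is:
Path 1: E → U → P ← X
  U is a chain here and U is conditioned on, so the path is blocked at U.
Since every path is blocked, d-separation holds.

Yes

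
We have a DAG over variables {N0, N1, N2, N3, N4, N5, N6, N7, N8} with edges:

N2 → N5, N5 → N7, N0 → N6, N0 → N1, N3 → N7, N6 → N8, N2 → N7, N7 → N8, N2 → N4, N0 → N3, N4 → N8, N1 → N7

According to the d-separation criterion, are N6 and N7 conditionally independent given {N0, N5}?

Yes — N6 and N7 are d-separated given {N0, N5}.

There are 5 undirected paths between N6 and N7; checking each against the conditioning set {N0, N5}:
  1. N6 → N8 ← N7 — N8:collider[blocks] ⇒ blocked
  2. N6 → N8 ← N4 ← N2 → N7 — N8:collider[blocks]; N4:chain[open]; N2:fork[open] ⇒ blocked
  3. N6 → N8 ← N4 ← N2 → N5 → N7 — N8:collider[blocks]; N4:chain[open]; N2:fork[open]; N5:chain[blocks] ⇒ blocked
  4. N6 ← N0 → N1 → N7 — N0:fork[blocks]; N1:chain[open] ⇒ blocked
  5. N6 ← N0 → N3 → N7 — N0:fork[blocks]; N3:chain[open] ⇒ blocked
All paths are blocked; N6 ⊥ N7 | {N0, N5} holds.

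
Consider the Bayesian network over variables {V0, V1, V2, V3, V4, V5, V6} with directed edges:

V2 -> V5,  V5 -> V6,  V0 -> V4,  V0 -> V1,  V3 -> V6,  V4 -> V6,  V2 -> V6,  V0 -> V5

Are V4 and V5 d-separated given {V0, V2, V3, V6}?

There are 3 undirected paths between V4 and V5; checking each against the conditioning set {V0, V2, V3, V6}:
Path 1: V4 → V6 ← V5
  V6 is a collider and V6 is conditioned on, which opens it — no node blocks this path, so it is active.
Path 2: V4 → V6 ← V2 → V5
  V2 is a fork here and V2 is conditioned on, so the path is blocked at V2.
Path 3: V4 ← V0 → V5
  V0 is a fork here and V0 is conditioned on, so the path is blocked at V0.
At least one path is unblocked, so d-separation fails.

No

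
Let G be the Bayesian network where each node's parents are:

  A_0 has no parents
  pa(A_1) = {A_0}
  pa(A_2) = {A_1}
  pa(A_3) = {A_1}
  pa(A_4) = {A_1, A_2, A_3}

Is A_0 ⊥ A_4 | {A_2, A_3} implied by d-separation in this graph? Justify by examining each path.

No

3 paths connect A_0 and A_4; each must be blocked for d-separation to hold:
  1. A_0 → A_1 → A_2 → A_4 — A_1:chain[open]; A_2:chain[blocks] ⇒ blocked
  2. A_0 → A_1 → A_3 → A_4 — A_1:chain[open]; A_3:chain[blocks] ⇒ blocked
  3. A_0 → A_1 → A_4 — A_1:chain[open] ⇒ active
At least one path is unblocked, so d-separation fails.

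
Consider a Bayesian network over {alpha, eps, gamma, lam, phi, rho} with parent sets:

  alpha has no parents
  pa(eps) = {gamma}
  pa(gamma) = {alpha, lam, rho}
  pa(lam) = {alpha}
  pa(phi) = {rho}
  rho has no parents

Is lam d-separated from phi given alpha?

2 paths connect lam and phi; each must be blocked for d-separation to hold:
  1. lam ← alpha → gamma ← rho → phi — alpha:fork[blocks]; gamma:collider[blocks]; rho:fork[open] ⇒ blocked
  2. lam → gamma ← rho → phi — gamma:collider[blocks]; rho:fork[open] ⇒ blocked
Since every path is blocked, d-separation holds.

Yes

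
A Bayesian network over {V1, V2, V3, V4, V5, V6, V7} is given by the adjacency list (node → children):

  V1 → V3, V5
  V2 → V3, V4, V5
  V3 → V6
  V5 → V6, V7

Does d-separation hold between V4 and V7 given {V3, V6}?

No

There are 3 undirected paths between V4 and V7; checking each against the conditioning set {V3, V6}:
Path 1: V4 ← V2 → V5 → V7
  V2 is a fork and V2 is not conditioned on; V5 is a chain and V5 is not conditioned on — no node blocks this path, so it is active.
Path 2: V4 ← V2 → V3 ← V1 → V5 → V7
  V2 is a fork and V2 is not conditioned on; V3 is a collider and V3 is conditioned on, which opens it; V1 is a fork and V1 is not conditioned on; V5 is a chain and V5 is not conditioned on — no node blocks this path, so it is active.
Path 3: V4 ← V2 → V3 → V6 ← V5 → V7
  V3 is a chain here and V3 is conditioned on, so the path is blocked at V3.
Because an active path exists, V4 and V7 are not d-separated.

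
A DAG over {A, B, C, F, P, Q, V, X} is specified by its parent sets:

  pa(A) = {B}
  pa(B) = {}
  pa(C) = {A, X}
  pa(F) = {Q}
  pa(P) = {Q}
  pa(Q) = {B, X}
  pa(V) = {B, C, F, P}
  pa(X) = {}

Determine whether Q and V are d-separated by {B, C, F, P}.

Yes — Q and V are d-separated given {B, C, F, P}.

There are 6 undirected paths between Q and V; checking each against the conditioning set {B, C, F, P}:
  1. Q ← B → A → C → V — B:fork[blocks]; A:chain[open]; C:chain[blocks] ⇒ blocked
  2. Q ← B → V — B:fork[blocks] ⇒ blocked
  3. Q → F → V — F:chain[blocks] ⇒ blocked
  4. Q ← X → C ← A ← B → V — X:fork[open]; C:collider[open]; A:chain[open]; B:fork[blocks] ⇒ blocked
  5. Q ← X → C → V — X:fork[open]; C:chain[blocks] ⇒ blocked
  6. Q → P → V — P:chain[blocks] ⇒ blocked
Every path is blocked, so Q and V are d-separated given {B, C, F, P}.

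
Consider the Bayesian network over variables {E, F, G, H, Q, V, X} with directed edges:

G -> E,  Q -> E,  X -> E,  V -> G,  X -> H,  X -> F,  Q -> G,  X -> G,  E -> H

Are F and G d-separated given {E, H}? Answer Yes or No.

No — F and G are not d-separated given {E, H}.

There are 5 undirected paths between F and G; checking each against the conditioning set {E, H}:
Path 1: F ← X → H ← E ← G
  E is a chain here and E is conditioned on, so the path is blocked at E.
Path 2: F ← X → H ← E ← Q → G
  E is a chain here and E is conditioned on, so the path is blocked at E.
Path 3: F ← X → E ← G
  X is a fork and X is not conditioned on; E is a collider and E is conditioned on, which opens it — no node blocks this path, so it is active.
Path 4: F ← X → E ← Q → G
  X is a fork and X is not conditioned on; E is a collider and E is conditioned on, which opens it; Q is a fork and Q is not conditioned on — no node blocks this path, so it is active.
Path 5: F ← X → G
  X is a fork and X is not conditioned on — no node blocks this path, so it is active.
Because an active path exists, F and G are not d-separated.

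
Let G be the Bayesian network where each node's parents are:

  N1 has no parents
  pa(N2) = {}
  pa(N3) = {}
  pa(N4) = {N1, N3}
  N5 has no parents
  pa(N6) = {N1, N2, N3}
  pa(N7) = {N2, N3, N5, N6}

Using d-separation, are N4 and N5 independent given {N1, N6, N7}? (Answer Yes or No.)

No

Enumerating the 6 paths from N4 to N5 and testing each for blocking by {N1, N6, N7}:
  1. N4 ← N1 → N6 ← N2 → N7 ← N5 — N1:fork[blocks]; N6:collider[open]; N2:fork[open]; N7:collider[open] ⇒ blocked
  2. N4 ← N1 → N6 → N7 ← N5 — N1:fork[blocks]; N6:chain[blocks]; N7:collider[open] ⇒ blocked
  3. N4 ← N1 → N6 ← N3 → N7 ← N5 — N1:fork[blocks]; N6:collider[open]; N3:fork[open]; N7:collider[open] ⇒ blocked
  4. N4 ← N3 → N7 ← N5 — N3:fork[open]; N7:collider[open] ⇒ active
  5. N4 ← N3 → N6 ← N2 → N7 ← N5 — N3:fork[open]; N6:collider[open]; N2:fork[open]; N7:collider[open] ⇒ active
  6. N4 ← N3 → N6 → N7 ← N5 — N3:fork[open]; N6:chain[blocks]; N7:collider[open] ⇒ blocked
Because an active path exists, N4 and N5 are not d-separated.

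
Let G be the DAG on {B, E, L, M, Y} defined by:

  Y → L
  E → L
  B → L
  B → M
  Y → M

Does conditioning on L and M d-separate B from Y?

We examine all 2 paths between B and Y:
Path 1: B → L ← Y
  L is a collider and L is conditioned on, which opens it — no node blocks this path, so it is active.
Path 2: B → M ← Y
  M is a collider and M is conditioned on, which opens it — no node blocks this path, so it is active.
At least one path is unblocked, so d-separation fails.

No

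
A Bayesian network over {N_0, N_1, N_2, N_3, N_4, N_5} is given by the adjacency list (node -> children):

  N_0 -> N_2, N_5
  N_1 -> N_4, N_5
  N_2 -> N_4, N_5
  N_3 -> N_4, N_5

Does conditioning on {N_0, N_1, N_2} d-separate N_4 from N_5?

Enumerating the 4 paths from N_4 to N_5 and testing each for blocking by {N_0, N_1, N_2}:
  1. N_4 ← N_1 → N_5 — N_1:fork[blocks] ⇒ blocked
  2. N_4 ← N_3 → N_5 — N_3:fork[open] ⇒ active
  3. N_4 ← N_2 → N_5 — N_2:fork[blocks] ⇒ blocked
  4. N_4 ← N_2 ← N_0 → N_5 — N_2:chain[blocks]; N_0:fork[blocks] ⇒ blocked
Since the path N_4 ← N_3 → N_5 is active, N_4 and N_5 are not d-separated given {N_0, N_1, N_2}.

No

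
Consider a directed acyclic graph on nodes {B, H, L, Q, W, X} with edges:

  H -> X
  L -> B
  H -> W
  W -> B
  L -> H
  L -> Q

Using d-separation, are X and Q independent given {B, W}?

No — X and Q are not d-separated given {B, W}.

Enumerating the 2 paths from X to Q and testing each for blocking by {B, W}:
  1. X ← H ← L → Q — H:chain[open]; L:fork[open] ⇒ active
  2. X ← H → W → B ← L → Q — H:fork[open]; W:chain[blocks]; B:collider[open]; L:fork[open] ⇒ blocked
At least one path is unblocked, so d-separation fails.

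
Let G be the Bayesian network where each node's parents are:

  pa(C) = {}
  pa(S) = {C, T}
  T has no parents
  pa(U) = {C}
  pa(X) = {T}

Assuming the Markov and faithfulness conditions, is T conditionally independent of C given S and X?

The only undirected path from T to C is:
  1. T → S ← C — S:collider[open] ⇒ active
At least one path is unblocked, so d-separation fails.

No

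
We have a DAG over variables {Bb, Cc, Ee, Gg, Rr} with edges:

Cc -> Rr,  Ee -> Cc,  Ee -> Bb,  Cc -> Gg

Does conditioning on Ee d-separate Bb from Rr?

Yes

The only undirected path from Bb to Rr is:
Path 1: Bb ← Ee → Cc → Rr
  Ee is a fork here and Ee is conditioned on, so the path is blocked at Ee.
Every path is blocked, so Bb and Rr are d-separated given {Ee}.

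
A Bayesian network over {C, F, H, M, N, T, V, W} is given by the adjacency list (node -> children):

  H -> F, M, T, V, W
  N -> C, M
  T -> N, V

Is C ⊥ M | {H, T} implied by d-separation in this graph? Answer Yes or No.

No

There are 3 undirected paths between C and M; checking each against the conditioning set {H, T}:
Path 1: C ← N → M
  N is a fork and N is not conditioned on — no node blocks this path, so it is active.
Path 2: C ← N ← T ← H → M
  T is a chain here and T is conditioned on, so the path is blocked at T.
Path 3: C ← N ← T → V ← H → M
  T is a fork here and T is conditioned on, so the path is blocked at T.
At least one path is unblocked, so d-separation fails.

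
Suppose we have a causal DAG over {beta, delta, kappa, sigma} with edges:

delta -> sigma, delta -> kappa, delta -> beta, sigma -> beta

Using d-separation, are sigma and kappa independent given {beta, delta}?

Enumerating the 2 paths from sigma to kappa and testing each for blocking by {beta, delta}:
Path 1: sigma → beta ← delta → kappa
  delta is a fork here and delta is conditioned on, so the path is blocked at delta.
Path 2: sigma ← delta → kappa
  delta is a fork here and delta is conditioned on, so the path is blocked at delta.
Since every path is blocked, d-separation holds.

Yes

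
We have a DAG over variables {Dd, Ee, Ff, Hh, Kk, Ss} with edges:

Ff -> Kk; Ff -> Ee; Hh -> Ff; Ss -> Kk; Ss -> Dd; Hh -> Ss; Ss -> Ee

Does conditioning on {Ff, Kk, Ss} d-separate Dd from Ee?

We examine all 3 paths between Dd and Ee:
Path 1: Dd ← Ss → Kk ← Ff → Ee
  Ss is a fork here and Ss is conditioned on, so the path is blocked at Ss.
Path 2: Dd ← Ss ← Hh → Ff → Ee
  Ss is a chain here and Ss is conditioned on, so the path is blocked at Ss.
Path 3: Dd ← Ss → Ee
  Ss is a fork here and Ss is conditioned on, so the path is blocked at Ss.
Every path is blocked, so Dd and Ee are d-separated given {Ff, Kk, Ss}.

Yes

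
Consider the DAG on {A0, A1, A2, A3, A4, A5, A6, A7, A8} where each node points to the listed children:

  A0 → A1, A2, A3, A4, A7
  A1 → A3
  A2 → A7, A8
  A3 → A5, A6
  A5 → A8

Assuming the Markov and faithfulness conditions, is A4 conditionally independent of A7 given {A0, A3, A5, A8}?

Yes

4 paths connect A4 and A7; each must be blocked for d-separation to hold:
  1. A4 ← A0 → A7 — A0:fork[blocks] ⇒ blocked
  2. A4 ← A0 → A1 → A3 → A5 → A8 ← A2 → A7 — A0:fork[blocks]; A1:chain[open]; A3:chain[blocks]; A5:chain[blocks]; A8:collider[open]; A2:fork[open] ⇒ blocked
  3. A4 ← A0 → A3 → A5 → A8 ← A2 → A7 — A0:fork[blocks]; A3:chain[blocks]; A5:chain[blocks]; A8:collider[open]; A2:fork[open] ⇒ blocked
  4. A4 ← A0 → A2 → A7 — A0:fork[blocks]; A2:chain[open] ⇒ blocked
Every path is blocked, so A4 and A7 are d-separated given {A0, A3, A5, A8}.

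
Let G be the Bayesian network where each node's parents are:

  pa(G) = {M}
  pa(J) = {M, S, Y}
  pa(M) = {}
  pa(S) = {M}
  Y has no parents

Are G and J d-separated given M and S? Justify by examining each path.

Yes

We examine all 2 paths between G and J:
Path 1: G ← M → J
  M is a fork here and M is conditioned on, so the path is blocked at M.
Path 2: G ← M → S → J
  M is a fork here and M is conditioned on, so the path is blocked at M.
Since every path is blocked, d-separation holds.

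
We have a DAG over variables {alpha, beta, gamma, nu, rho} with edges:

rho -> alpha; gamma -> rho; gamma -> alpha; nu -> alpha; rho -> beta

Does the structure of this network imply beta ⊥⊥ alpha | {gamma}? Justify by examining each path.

No

We examine all 2 paths between beta and alpha:
Path 1: beta ← rho ← gamma → alpha
  gamma is a fork here and gamma is conditioned on, so the path is blocked at gamma.
Path 2: beta ← rho → alpha
  rho is a fork and rho is not conditioned on — no node blocks this path, so it is active.
Since the path beta ← rho → alpha is active, beta and alpha are not d-separated given {gamma}.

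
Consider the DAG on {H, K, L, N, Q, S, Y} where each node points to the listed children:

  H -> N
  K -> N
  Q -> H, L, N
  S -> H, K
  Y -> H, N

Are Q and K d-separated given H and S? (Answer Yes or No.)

Yes

We examine all 6 paths between Q and K:
Path 1: Q → H ← Y → N ← K
  N is a collider here and neither N nor any of its descendants is conditioned on, so the collider stays closed — the path is blocked at N.
Path 2: Q → H ← S → K
  S is a fork here and S is conditioned on, so the path is blocked at S.
Path 3: Q → H → N ← K
  H is a chain here and H is conditioned on, so the path is blocked at H.
Path 4: Q → N ← K
  N is a collider here and neither N nor any of its descendants is conditioned on, so the collider stays closed — the path is blocked at N.
Path 5: Q → N ← H ← S → K
  N is a collider here and neither N nor any of its descendants is conditioned on, so the collider stays closed — the path is blocked at N.
Path 6: Q → N ← Y → H ← S → K
  N is a collider here and neither N nor any of its descendants is conditioned on, so the collider stays closed — the path is blocked at N.
Since every path is blocked, d-separation holds.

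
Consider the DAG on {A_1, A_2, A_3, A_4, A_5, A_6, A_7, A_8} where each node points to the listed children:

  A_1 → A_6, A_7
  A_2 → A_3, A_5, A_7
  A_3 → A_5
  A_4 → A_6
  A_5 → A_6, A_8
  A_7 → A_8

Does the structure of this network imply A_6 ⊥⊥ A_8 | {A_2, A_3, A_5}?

We examine all 6 paths between A_6 and A_8:
Path 1: A_6 ← A_5 ← A_3 ← A_2 → A_7 → A_8
  A_5 is a chain here and A_5 is conditioned on, so the path is blocked at A_5.
Path 2: A_6 ← A_5 ← A_2 → A_7 → A_8
  A_5 is a chain here and A_5 is conditioned on, so the path is blocked at A_5.
Path 3: A_6 ← A_5 → A_8
  A_5 is a fork here and A_5 is conditioned on, so the path is blocked at A_5.
Path 4: A_6 ← A_1 → A_7 ← A_2 → A_5 → A_8
  A_7 is a collider here and neither A_7 nor any of its descendants is conditioned on, so the collider stays closed — the path is blocked at A_7.
Path 5: A_6 ← A_1 → A_7 ← A_2 → A_3 → A_5 → A_8
  A_7 is a collider here and neither A_7 nor any of its descendants is conditioned on, so the collider stays closed — the path is blocked at A_7.
Path 6: A_6 ← A_1 → A_7 → A_8
  A_1 is a fork and A_1 is not conditioned on; A_7 is a chain and A_7 is not conditioned on — no node blocks this path, so it is active.
Because an active path exists, A_6 and A_8 are not d-separated.

No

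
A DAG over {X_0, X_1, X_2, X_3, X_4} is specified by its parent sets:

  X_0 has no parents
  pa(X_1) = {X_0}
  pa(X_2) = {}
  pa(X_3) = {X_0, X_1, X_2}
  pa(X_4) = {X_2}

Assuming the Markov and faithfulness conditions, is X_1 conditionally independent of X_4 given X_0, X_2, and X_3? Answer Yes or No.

Yes

We examine all 2 paths between X_1 and X_4:
Path 1: X_1 → X_3 ← X_2 → X_4
  X_2 is a fork here and X_2 is conditioned on, so the path is blocked at X_2.
Path 2: X_1 ← X_0 → X_3 ← X_2 → X_4
  X_0 is a fork here and X_0 is conditioned on, so the path is blocked at X_0.
All paths are blocked; X_1 ⊥ X_4 | {X_0, X_2, X_3} holds.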